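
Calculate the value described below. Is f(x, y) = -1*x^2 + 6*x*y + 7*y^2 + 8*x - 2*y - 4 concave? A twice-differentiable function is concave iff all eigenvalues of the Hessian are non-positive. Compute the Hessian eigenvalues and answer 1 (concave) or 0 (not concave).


The Hessian of f(x,y) = -1*x^2 + 6*x*y + 7*y^2 + 8*x - 2*y - 4 is:
H = [[-2, 6], [6, 14]]
Trace = -2 + 14 = 12
Determinant = -2*14 - (6)^2 = -64
Discriminant = (12)^2 - 4*-64 = 400.0
Eigenvalues: lambda_1 = -4.0, lambda_2 = 16.0
The function is not concave.

0


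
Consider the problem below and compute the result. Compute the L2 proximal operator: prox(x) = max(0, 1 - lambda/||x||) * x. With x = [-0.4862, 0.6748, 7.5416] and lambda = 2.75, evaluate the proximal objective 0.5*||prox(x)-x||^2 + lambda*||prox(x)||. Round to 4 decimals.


Step 1: Compute ||x||.
||x|| = 7.5873
Step 2: Compute scaling factor.
scale = max(0, 1 - 2.75/7.5873) = 0.6376
Step 3: prox(x) = [-0.31, 0.4302, 4.8082]
||prox(x)|| = 4.8373
Step 4: Proximal objective.
0.5*||prox-x||^2 = 3.7813
lambda*||prox|| = 13.3026
Total = 17.0839


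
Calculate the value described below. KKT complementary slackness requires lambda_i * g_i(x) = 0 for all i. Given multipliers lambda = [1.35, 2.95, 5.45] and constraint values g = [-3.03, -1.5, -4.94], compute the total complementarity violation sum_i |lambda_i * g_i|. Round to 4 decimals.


KKT complementary slackness check:
lambda_1 * g_1 = 1.35 * -3.03 = -4.0905
lambda_2 * g_2 = 2.95 * -1.5 = -4.425
lambda_3 * g_3 = 5.45 * -4.94 = -26.923
Total violation = 4.0905 + 4.425 + 26.923 = 35.4385


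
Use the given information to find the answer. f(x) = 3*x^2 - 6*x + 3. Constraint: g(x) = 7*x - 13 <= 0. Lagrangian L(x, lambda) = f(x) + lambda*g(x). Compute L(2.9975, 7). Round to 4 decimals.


Step 1: Evaluate f(x).
f(2.9975) = 3*2.9975^2 - 6*2.9975 + 3 = 11.97
Step 2: Evaluate g(x).
g(2.9975) = 7*2.9975 - 13 = 7.9825
Step 3: Compute Lagrangian.
L = 11.97 + 7*7.9825 = 67.8475


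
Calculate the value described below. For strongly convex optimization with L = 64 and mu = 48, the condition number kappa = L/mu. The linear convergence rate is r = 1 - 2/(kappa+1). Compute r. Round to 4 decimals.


Step 1: Compute the condition number.
kappa = L/mu = 64/48 = 1.3333
Step 2: Compute the convergence rate.
r = 1 - 2/(kappa + 1) = 1 - 2*mu/(L + mu) = (L - mu)/(L + mu) = 16/112 = 0.1429


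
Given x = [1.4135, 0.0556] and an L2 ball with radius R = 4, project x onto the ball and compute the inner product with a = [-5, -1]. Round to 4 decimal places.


Step 1: Compute ||x|| (intermediates to 6 decimals).
||x|| = sqrt(1.4135^2 + 0.0556^2) = 1.414593
Step 2: Project.
Since ||x|| <= R, proj = x (no scaling needed).
proj(x) = [1.4135, 0.0556]
Step 3: Dot product.
a^T * proj(x) = -5*1.4135 - 1*0.0556 = -7.1231


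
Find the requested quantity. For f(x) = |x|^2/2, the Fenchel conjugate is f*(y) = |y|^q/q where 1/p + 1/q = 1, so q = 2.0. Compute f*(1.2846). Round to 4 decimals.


The conjugate exponent q satisfies 1/p + 1/q = 1.
p = 2, so q = 2/(2 - 1) = 2.0
|y|^q = 1.2846^2.0 = 1.6502
f*(1.2846) = 1.6502 / 2.0 = 0.8251


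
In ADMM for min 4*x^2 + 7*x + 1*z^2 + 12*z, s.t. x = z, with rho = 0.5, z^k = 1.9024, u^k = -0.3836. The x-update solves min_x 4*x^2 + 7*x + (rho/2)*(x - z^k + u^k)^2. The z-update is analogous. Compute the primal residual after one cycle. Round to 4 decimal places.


ADMM iteration with rho = 0.5, z^k = 1.9024, u^k = -0.3836
Step 1: x-update.
Minimize 4*x^2 + 7*x + (0.5/2)*(x - 1.9024 - 0.3836)^2
FOC: (2*4 + 0.5)*x = -7 + 0.5*(1.9024 + 0.3836)
x^{k+1} = -0.6891
Step 2: z-update.
Minimize 1*z^2 + 12*z + (0.5/2)*(-0.6891 - z - 0.3836)^2
FOC: (2*1 + 0.5)*z = -12 + 0.5*(-0.6891 - 0.3836)
z^{k+1} = -5.0145
Step 3: u-update.
u^{k+1} = -0.3836 - 0.6891 + 5.0145 = 3.9419
Step 4: Primal residual = |-0.6891 + 5.0145| = 4.3255


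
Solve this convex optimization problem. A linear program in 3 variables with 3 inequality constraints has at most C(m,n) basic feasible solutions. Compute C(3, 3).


Each vertex corresponds to some choice of n active constraints out of m, so the number of vertices is at most C(m, n) = m! / (n!(m-n)!).
m = 3, n = 3
Numerator: 3 * 2 * 1
Denominator: 3! = 6
C(3, 3) = 1


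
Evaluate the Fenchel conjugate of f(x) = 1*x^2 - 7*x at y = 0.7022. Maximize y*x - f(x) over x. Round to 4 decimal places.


f*(y) = sup_x {y*x - a*x^2 - b*x} = sup_x {(y-b)*x - a*x^2}
FOC: (y - b) - 2a*x = 0 => x* = (y - b)/(2a)
x* = (0.7022 + 7)/(2*1) = 3.8511
f*(0.7022) = (y-b)^2/(4a) = (0.7022 + 7)^2/(4*1)
= 59.3239/4 = 14.831


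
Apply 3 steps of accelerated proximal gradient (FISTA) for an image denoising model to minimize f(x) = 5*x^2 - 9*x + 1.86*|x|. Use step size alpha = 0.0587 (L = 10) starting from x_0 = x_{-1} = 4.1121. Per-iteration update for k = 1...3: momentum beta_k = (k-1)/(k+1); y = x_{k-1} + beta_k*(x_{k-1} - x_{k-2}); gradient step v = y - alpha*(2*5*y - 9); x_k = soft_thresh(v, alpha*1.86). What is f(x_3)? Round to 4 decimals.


FISTA on f(x) = 5*x^2 - 9*x + 1.86*|x|
L = 10, alpha = 0.0587
Iteration 1: beta = 0.0, y = 4.1121 + 0.0*(4.1121 - 4.1121) = 4.1121
  grad(y) = 32.121, v = y - alpha*grad = 2.2266
  prox(v) = soft_thresh(2.2266, 0.1092) = 2.1174
Iteration 2: beta = 0.3333, y = 2.1174 + 0.3333*(2.1174 - 4.1121) = 1.4525
  grad(y) = 5.5252, v = y - alpha*grad = 1.1282
  prox(v) = soft_thresh(1.1282, 0.1092) = 1.019
Iteration 3: beta = 0.5, y = 1.019 + 0.5*(1.019 - 2.1174) = 0.4698
  grad(y) = -4.3019, v = y - alpha*grad = 0.7223
  prox(v) = soft_thresh(0.7223, 0.1092) = 0.6131
f(x_3) = 5*0.6131^2 - 9*0.6131 + 1.86*|0.6131| = -2.4981


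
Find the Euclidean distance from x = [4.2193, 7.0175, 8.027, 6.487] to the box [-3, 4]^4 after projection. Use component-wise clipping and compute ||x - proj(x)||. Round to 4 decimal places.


Project each component onto [-3, 4].
clip(4.2193) = 4.0, clip(7.0175) = 4.0, clip(8.027) = 4.0, clip(6.487) = 4.0
Projection = [4.0, 4.0, 4.0, 4.0]
Squared diffs: [0.0481, 9.1053, 16.2167, 6.1852]
Distance = sqrt(31.5553) = 5.6174


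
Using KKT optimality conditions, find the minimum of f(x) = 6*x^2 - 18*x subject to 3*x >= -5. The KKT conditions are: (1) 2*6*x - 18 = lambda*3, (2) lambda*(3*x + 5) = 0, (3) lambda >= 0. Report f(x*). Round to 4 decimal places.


Step 1: Try lambda = 0 (constraint inactive).
Stationarity: 2*6*x - 18 = 0
x* = 18/(2*6) = 1.5
Check constraint: 3*1.5 = 4.5 >= -5 -- satisfied.
Step 2: Compute optimal value.
f(x*) = 6*1.5^2 - 18*1.5 = -13.5


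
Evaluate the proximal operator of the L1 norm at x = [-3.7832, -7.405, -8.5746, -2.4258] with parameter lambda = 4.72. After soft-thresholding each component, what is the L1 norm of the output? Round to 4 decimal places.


Soft-thresholding with lambda = 4.72:
prox(-3.7832) = sign(-3.7832)*max(|-3.7832| - 4.72, 0) = 0.0
prox(-7.405) = sign(-7.405)*max(|-7.405| - 4.72, 0) = -2.685
prox(-8.5746) = sign(-8.5746)*max(|-8.5746| - 4.72, 0) = -3.8546
prox(-2.4258) = sign(-2.4258)*max(|-2.4258| - 4.72, 0) = 0.0
prox(x) = [0.0, -2.685, -3.8546, 0.0]
||prox(x)||_1 = 0.0 + 2.685 + 3.8546 + 0.0 = 6.5396


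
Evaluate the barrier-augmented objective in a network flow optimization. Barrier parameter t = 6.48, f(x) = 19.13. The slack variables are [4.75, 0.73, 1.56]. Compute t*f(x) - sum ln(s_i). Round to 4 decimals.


Step 1: Compute log-barrier.
ln values: [1.5581, -0.3147, 0.4447]
phi = -(1.5581 - 0.3147 + 0.4447) = -1.6881
Step 2: Compute augmented objective.
t*f(x) = 6.48*19.13 = 123.9624
Total = 123.9624 - 1.6881 = 122.2743


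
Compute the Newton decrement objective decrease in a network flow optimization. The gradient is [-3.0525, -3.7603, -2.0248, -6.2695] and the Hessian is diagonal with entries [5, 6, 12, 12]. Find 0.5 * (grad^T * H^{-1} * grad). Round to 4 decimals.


Step 1: H is diagonal, so H^(-1) * g = [-0.6105, -0.6267, -0.1687, -0.5225].
Step 2: g^T H^(-1) g = sum_i g_i^2 / H_ii
  = (-3.0525)^2/5 + (-3.7603)^2/6 + (-2.0248)^2/12 + (-6.2695)^2/12
  = 1.8636 + 2.3566 + 0.3417 + 3.2756 = 7.8374
Step 3: Objective decrease = 0.5 * g^T H^(-1) g = 3.9187


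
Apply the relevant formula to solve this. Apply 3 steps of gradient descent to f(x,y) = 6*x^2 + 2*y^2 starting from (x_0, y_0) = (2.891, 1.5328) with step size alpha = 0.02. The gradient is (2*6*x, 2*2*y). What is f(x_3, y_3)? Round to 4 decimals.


Gradient descent on f(x,y) = 6*x^2 + 2*y^2.
Starting point: (2.891, 1.5328), alpha = 0.02
Step 1: grad_x = 2*6*2.891 = 34.692, grad_y = 2*2*1.5328 = 6.1312
  x_1 = 2.891 - 0.02*34.692 = 2.1972
  y_1 = 1.5328 - 0.02*6.1312 = 1.4102
Step 2: grad_x = 2*6*2.1972 = 26.3659, grad_y = 2*2*1.4102 = 5.6407
  x_2 = 2.1972 - 0.02*26.3659 = 1.6698
  y_2 = 1.4102 - 0.02*5.6407 = 1.2974
Step 3: grad_x = 2*6*1.6698 = 20.0381, grad_y = 2*2*1.2974 = 5.1894
  x_3 = 1.6698 - 0.02*20.0381 = 1.2691
  y_3 = 1.2974 - 0.02*5.1894 = 1.1936
f(1.2691, 1.1936) = 6*1.2691^2 + 2*1.1936^2 = 12.5126


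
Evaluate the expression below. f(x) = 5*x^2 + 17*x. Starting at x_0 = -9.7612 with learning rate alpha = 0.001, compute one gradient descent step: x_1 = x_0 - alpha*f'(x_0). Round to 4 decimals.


We compute the gradient at x_0 and apply the update.
f'(x) = 10*x + 17
f'(-9.7612) = 10*-9.7612 + 17 = -80.612
x_1 = -9.7612 - 0.001*-80.612 = -9.6806


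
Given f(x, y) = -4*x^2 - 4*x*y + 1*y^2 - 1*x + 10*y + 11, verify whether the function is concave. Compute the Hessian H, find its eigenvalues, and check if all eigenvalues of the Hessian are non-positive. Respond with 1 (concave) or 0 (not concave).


The Hessian of f(x,y) = -4*x^2 - 4*x*y + 1*y^2 - 1*x + 10*y + 11 is:
H = [[-8, -4], [-4, 2]]
Trace = -8 + 2 = -6
Determinant = -8*2 - (-4)^2 = -32
Discriminant = (-6)^2 - 4*-32 = 164.0
Eigenvalues: lambda_1 = -9.4031, lambda_2 = 3.4031
The function is not concave.

0


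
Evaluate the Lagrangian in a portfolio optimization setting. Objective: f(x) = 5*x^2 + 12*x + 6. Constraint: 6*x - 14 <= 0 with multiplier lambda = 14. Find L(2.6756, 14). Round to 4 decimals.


Step 1: Evaluate f(x).
f(2.6756) = 5*2.6756^2 + 12*2.6756 + 6 = 73.9014
Step 2: Evaluate g(x).
g(2.6756) = 6*2.6756 - 14 = 2.0536
Step 3: Compute Lagrangian.
L = 73.9014 + 14*2.0536 = 102.6518


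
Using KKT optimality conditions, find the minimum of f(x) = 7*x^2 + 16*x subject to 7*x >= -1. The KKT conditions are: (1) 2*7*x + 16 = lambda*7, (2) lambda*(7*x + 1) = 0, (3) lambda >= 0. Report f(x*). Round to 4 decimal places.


Step 1: Try lambda = 0 (constraint inactive).
x_unc = -16/(2*7) = -1.1429
Check: 7*-1.1429 = -8.0003 < -1 -- violated!
Step 2: Constraint must be active: 7*x = -1
x* = -1/7 = -0.1429 (rounded; the exact value -1/7 is used below)
lambda = (2*7*(-1/7) + 16)/7 = 2.0
Step 3: Compute optimal value.
f(x*) = 7*(-1/7)^2 + 16*(-1/7) = -2.1429


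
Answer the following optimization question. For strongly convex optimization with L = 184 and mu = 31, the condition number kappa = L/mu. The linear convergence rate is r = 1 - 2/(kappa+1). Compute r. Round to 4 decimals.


Step 1: Compute the condition number.
kappa = L/mu = 184/31 = 5.9355
Step 2: Compute the convergence rate.
r = 1 - 2/(kappa + 1) = 1 - 2*mu/(L + mu) = (L - mu)/(L + mu) = 153/215 = 0.7116


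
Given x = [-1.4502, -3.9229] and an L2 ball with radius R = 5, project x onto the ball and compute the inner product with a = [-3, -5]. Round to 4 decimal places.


Step 1: Compute ||x|| (intermediates to 6 decimals).
||x|| = sqrt((-1.4502)^2 + (-3.9229)^2) = 4.182371
Step 2: Project.
Since ||x|| <= R, proj = x (no scaling needed).
proj(x) = [-1.4502, -3.9229]
Step 3: Dot product.
a^T * proj(x) = -3*(-1.4502) - 5*(-3.9229) = 23.9651


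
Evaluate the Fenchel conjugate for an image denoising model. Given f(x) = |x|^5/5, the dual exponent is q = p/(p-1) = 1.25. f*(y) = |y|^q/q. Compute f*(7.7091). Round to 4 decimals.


The conjugate exponent q satisfies 1/p + 1/q = 1.
p = 5, so q = 5/(5 - 1) = 1.25
|y|^q = 7.7091^1.25 = 12.8456
f*(7.7091) = 12.8456 / 1.25 = 10.2765


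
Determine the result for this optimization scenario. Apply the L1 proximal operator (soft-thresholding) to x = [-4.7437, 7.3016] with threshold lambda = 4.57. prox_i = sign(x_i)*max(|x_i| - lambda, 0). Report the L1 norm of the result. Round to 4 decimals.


Soft-thresholding with lambda = 4.57:
prox(-4.7437) = sign(-4.7437)*max(|-4.7437| - 4.57, 0) = -0.1737
prox(7.3016) = sign(7.3016)*max(|7.3016| - 4.57, 0) = 2.7316
prox(x) = [-0.1737, 2.7316]
||prox(x)||_1 = 0.1737 + 2.7316 = 2.9053


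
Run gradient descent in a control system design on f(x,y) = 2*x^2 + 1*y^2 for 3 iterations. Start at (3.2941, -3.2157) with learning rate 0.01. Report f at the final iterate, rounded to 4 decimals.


Gradient descent on f(x,y) = 2*x^2 + 1*y^2.
Starting point: (3.2941, -3.2157), alpha = 0.01
Step 1: grad_x = 2*2*3.2941 = 13.1764, grad_y = 2*1*-3.2157 = -6.4314
  x_1 = 3.2941 - 0.01*13.1764 = 3.1623
  y_1 = -3.2157 - 0.01*-6.4314 = -3.1514
Step 2: grad_x = 2*2*3.1623 = 12.6493, grad_y = 2*1*-3.1514 = -6.3028
  x_2 = 3.1623 - 0.01*12.6493 = 3.0358
  y_2 = -3.1514 - 0.01*-6.3028 = -3.0884
Step 3: grad_x = 2*2*3.0358 = 12.1434, grad_y = 2*1*-3.0884 = -6.1767
  x_3 = 3.0358 - 0.01*12.1434 = 2.9144
  y_3 = -3.0884 - 0.01*-6.1767 = -3.0266
f(2.9144, -3.0266) = 2*2.9144^2 + 1*(-3.0266)^2 = 26.1478


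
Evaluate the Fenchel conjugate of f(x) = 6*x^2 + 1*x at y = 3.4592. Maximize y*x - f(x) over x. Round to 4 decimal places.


f*(y) = sup_x {y*x - a*x^2 - b*x} = sup_x {(y-b)*x - a*x^2}
FOC: (y - b) - 2a*x = 0 => x* = (y - b)/(2a)
x* = (3.4592 - 1)/(2*6) = 0.2049
f*(3.4592) = (y-b)^2/(4a) = (3.4592 - 1)^2/(4*6)
= 6.0477/24 = 0.252


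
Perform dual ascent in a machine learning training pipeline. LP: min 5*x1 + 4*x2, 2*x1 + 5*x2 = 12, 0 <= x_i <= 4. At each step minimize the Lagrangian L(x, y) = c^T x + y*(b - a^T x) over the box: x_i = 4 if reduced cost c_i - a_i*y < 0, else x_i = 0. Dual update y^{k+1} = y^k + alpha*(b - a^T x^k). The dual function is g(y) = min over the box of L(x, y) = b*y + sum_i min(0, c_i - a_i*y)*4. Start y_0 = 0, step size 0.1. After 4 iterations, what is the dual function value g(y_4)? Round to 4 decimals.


Dual ascent for LP: min 5*x1 + 4*x2, 2*x1 + 5*x2 = 12, 0 <= x_i <= 4
Step 1: y^k = 0.0, reduced costs: (5.0, 4.0)
  x^k = (0.0, 0.0), subgradient = b - a^T x = 12.0
  y^{k+1} = 0.0 + 0.1*12.0 = 1.2
Step 2: y^k = 1.2, reduced costs: (2.6, -2.0)
  x^k = (0.0, 4.0), subgradient = b - a^T x = -8.0
  y^{k+1} = 1.2 + 0.1*-8.0 = 0.4
Step 3: y^k = 0.4, reduced costs: (4.2, 2.0)
  x^k = (0.0, 0.0), subgradient = b - a^T x = 12.0
  y^{k+1} = 0.4 + 0.1*12.0 = 1.6
Step 4: y^k = 1.6, reduced costs: (1.8, -4.0)
  x^k = (0.0, 4.0), subgradient = b - a^T x = -8.0
  y^{k+1} = 1.6 + 0.1*-8.0 = 0.8
Dual objective at y_4 = 0.8: reduced costs (3.4, 0.0), box minimizer x = (0.0, 0.0)
g(y_4) = b*y + (c1 - a1*y)*x1 + (c2 - a2*y)*x2 = 12*0.8 + 3.4*0.0 + 0.0*0.0 = 9.6 + 0.0 + 0.0 = 9.6


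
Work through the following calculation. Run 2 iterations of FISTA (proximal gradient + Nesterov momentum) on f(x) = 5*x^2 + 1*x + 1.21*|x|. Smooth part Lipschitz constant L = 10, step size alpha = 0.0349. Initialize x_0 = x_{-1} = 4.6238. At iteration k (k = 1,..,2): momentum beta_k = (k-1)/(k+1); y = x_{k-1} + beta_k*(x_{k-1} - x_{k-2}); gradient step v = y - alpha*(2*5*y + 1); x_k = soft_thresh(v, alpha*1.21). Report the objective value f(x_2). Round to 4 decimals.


FISTA on f(x) = 5*x^2 + 1*x + 1.21*|x|
L = 10, alpha = 0.0349
Iteration 1: beta = 0.0, y = 4.6238 + 0.0*(4.6238 - 4.6238) = 4.6238
  grad(y) = 47.238, v = y - alpha*grad = 2.9752
  prox(v) = soft_thresh(2.9752, 0.0422) = 2.933
Iteration 2: beta = 0.3333, y = 2.933 + 0.3333*(2.933 - 4.6238) = 2.3694
  grad(y) = 24.6935, v = y - alpha*grad = 1.5075
  prox(v) = soft_thresh(1.5075, 0.0422) = 1.4653
f(x_2) = 5*1.4653^2 + 1*1.4653 + 1.21*|1.4653| = 13.9742


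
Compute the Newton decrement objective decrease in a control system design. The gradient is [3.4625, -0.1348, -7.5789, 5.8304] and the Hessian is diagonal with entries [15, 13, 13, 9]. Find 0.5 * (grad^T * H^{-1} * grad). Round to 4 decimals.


Step 1: H is diagonal, so H^(-1) * g = [0.2308, -0.0104, -0.583, 0.6478].
Step 2: g^T H^(-1) g = sum_i g_i^2 / H_ii
  = (3.4625)^2/15 + (-0.1348)^2/13 + (-7.5789)^2/13 + (5.8304)^2/9
  = 0.7993 + 0.0014 + 4.4184 + 3.7771 = 8.9962
Step 3: Objective decrease = 0.5 * g^T H^(-1) g = 4.4981


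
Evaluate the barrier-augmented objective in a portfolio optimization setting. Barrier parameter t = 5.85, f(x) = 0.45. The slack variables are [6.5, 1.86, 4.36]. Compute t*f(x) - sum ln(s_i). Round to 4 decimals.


Step 1: Compute log-barrier.
ln values: [1.8718, 0.6206, 1.4725]
phi = -(1.8718 + 0.6206 + 1.4725) = -3.9649
Step 2: Compute augmented objective.
t*f(x) = 5.85*0.45 = 2.6325
Total = 2.6325 - 3.9649 = -1.3324


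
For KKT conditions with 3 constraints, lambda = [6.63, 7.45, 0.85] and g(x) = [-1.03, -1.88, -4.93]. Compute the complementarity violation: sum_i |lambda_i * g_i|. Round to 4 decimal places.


KKT complementary slackness check:
lambda_1 * g_1 = 6.63 * -1.03 = -6.8289
lambda_2 * g_2 = 7.45 * -1.88 = -14.006
lambda_3 * g_3 = 0.85 * -4.93 = -4.1905
Total violation = 6.8289 + 14.006 + 4.1905 = 25.0254


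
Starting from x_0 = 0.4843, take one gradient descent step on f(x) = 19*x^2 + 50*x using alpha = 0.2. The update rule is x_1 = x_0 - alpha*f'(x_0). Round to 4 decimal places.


We compute the gradient at x_0 and apply the update.
f'(x) = 38*x + 50
f'(0.4843) = 38*0.4843 + 50 = 68.4034
x_1 = 0.4843 - 0.2*68.4034 = -13.1964


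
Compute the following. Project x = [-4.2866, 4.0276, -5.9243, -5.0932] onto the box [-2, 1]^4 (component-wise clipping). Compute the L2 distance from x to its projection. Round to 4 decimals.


Project each component onto [-2, 1].
clip(-4.2866) = -2.0, clip(4.0276) = 1.0, clip(-5.9243) = -2.0, clip(-5.0932) = -2.0
Projection = [-2.0, 1.0, -2.0, -2.0]
Squared diffs: [5.2285, 9.1664, 15.4001, 9.5679]
Distance = sqrt(39.3629) = 6.274


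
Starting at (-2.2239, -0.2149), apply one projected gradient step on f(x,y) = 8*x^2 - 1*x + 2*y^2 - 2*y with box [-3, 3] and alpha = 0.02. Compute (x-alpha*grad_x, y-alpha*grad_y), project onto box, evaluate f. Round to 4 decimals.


Step 1: Compute gradient at (-2.2239, -0.2149).
grad_x = 2*8*-2.2239 - 1 = -36.5824
grad_y = 2*2*-0.2149 - 2 = -2.8596
Step 2: Gradient step.
x_raw = -2.2239 - 0.02*-36.5824 = -1.4923
y_raw = -0.2149 - 0.02*-2.8596 = -0.1577
Step 3: Project onto [-3, 3].
x_proj = clip(-1.4923) = -1.4923
y_proj = clip(-0.1577) = -0.1577
Step 4: Evaluate f.
f(-1.4923, -0.1577) = 19.6719


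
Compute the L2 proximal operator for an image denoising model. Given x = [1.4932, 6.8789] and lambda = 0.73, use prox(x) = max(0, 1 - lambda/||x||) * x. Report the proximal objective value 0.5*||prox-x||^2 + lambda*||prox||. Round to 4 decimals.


Step 1: Compute ||x||.
||x|| = 7.0391
Step 2: Compute scaling factor.
scale = max(0, 1 - 0.73/7.0391) = 0.8963
Step 3: prox(x) = [1.3383, 6.1655]
||prox(x)|| = 6.3091
Step 4: Proximal objective.
0.5*||prox-x||^2 = 0.2665
lambda*||prox|| = 4.6056
Total = 4.8721


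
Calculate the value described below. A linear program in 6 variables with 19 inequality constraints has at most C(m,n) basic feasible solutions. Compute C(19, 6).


Each vertex corresponds to some choice of n active constraints out of m, so the number of vertices is at most C(m, n) = m! / (n!(m-n)!).
m = 19, n = 6
Numerator: 19 * 18 * 17 * 16 * 15 * 14
Denominator: 6! = 720
C(19, 6) = 27132


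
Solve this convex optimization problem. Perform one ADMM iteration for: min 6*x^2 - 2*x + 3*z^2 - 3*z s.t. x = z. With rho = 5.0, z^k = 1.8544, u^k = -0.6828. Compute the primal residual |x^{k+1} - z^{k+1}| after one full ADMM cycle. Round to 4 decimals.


ADMM iteration with rho = 5.0, z^k = 1.8544, u^k = -0.6828
Step 1: x-update.
Minimize 6*x^2 - 2*x + (5.0/2)*(x - 1.8544 - 0.6828)^2
FOC: (2*6 + 5.0)*x = 2 + 5.0*(1.8544 + 0.6828)
x^{k+1} = 0.8639
Step 2: z-update.
Minimize 3*z^2 - 3*z + (5.0/2)*(0.8639 - z - 0.6828)^2
FOC: (2*3 + 5.0)*z = 3 + 5.0*(0.8639 - 0.6828)
z^{k+1} = 0.355
Step 3: u-update.
u^{k+1} = -0.6828 + 0.8639 - 0.355 = -0.174
Step 4: Primal residual = |0.8639 - 0.355| = 0.5088


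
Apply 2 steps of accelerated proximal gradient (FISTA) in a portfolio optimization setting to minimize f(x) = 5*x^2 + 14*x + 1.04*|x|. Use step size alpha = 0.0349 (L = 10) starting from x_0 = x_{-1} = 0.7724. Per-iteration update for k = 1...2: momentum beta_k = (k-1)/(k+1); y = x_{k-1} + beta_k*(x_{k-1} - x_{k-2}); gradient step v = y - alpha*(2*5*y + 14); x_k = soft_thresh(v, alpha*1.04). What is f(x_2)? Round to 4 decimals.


FISTA on f(x) = 5*x^2 + 14*x + 1.04*|x|
L = 10, alpha = 0.0349
Iteration 1: beta = 0.0, y = 0.7724 + 0.0*(0.7724 - 0.7724) = 0.7724
  grad(y) = 21.724, v = y - alpha*grad = 0.0142
  prox(v) = soft_thresh(0.0142, 0.0363) = 0.0
Iteration 2: beta = 0.3333, y = 0.0 + 0.3333*(0.0 - 0.7724) = -0.2575
  grad(y) = 11.4253, v = y - alpha*grad = -0.6562
  prox(v) = soft_thresh(-0.6562, 0.0363) = -0.6199
f(x_2) = 5*(-0.6199)^2 + 14*(-0.6199) + 1.04*|-0.6199| = -6.1126


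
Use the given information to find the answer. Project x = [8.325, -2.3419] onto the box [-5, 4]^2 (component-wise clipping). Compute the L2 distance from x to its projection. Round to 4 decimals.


Project each component onto [-5, 4].
clip(8.325) = 4.0, clip(-2.3419) = -2.3419
Projection = [4.0, -2.3419]
Squared diffs: [18.7056, 0.0]
Distance = sqrt(18.7056) = 4.325


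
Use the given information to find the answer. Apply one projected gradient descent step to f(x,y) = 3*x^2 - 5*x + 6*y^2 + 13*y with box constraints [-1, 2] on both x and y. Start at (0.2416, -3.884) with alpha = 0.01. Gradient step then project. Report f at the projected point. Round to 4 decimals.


Step 1: Compute gradient at (0.2416, -3.884).
grad_x = 2*3*0.2416 - 5 = -3.5504
grad_y = 2*6*-3.884 + 13 = -33.608
Step 2: Gradient step.
x_raw = 0.2416 - 0.01*-3.5504 = 0.2771
y_raw = -3.884 - 0.01*-33.608 = -3.5479
Step 3: Project onto [-1, 2].
x_proj = clip(0.2771) = 0.2771
y_proj = clip(-3.5479) = -1.0
Step 4: Evaluate f.
f(0.2771, -1.0) = -8.1552


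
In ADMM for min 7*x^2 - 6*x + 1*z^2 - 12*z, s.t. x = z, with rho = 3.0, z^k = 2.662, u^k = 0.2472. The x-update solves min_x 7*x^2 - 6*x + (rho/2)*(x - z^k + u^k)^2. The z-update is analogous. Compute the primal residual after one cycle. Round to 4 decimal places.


ADMM iteration with rho = 3.0, z^k = 2.662, u^k = 0.2472
Step 1: x-update.
Minimize 7*x^2 - 6*x + (3.0/2)*(x - 2.662 + 0.2472)^2
FOC: (2*7 + 3.0)*x = 6 + 3.0*(2.662 - 0.2472)
x^{k+1} = 0.7791
Step 2: z-update.
Minimize 1*z^2 - 12*z + (3.0/2)*(0.7791 - z + 0.2472)^2
FOC: (2*1 + 3.0)*z = 12 + 3.0*(0.7791 + 0.2472)
z^{k+1} = 3.0158
Step 3: u-update.
u^{k+1} = 0.2472 + 0.7791 - 3.0158 = -1.9895
Step 4: Primal residual = |0.7791 - 3.0158| = 2.2367


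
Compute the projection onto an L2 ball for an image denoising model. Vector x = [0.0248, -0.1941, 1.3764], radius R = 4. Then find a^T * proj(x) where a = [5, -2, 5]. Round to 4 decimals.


Step 1: Compute ||x|| (intermediates to 6 decimals).
||x|| = sqrt(0.0248^2 + (-0.1941)^2 + 1.3764^2) = 1.39024
Step 2: Project.
Since ||x|| <= R, proj = x (no scaling needed).
proj(x) = [0.0248, -0.1941, 1.3764]
Step 3: Dot product.
a^T * proj(x) = 5*0.0248 - 2*(-0.1941) + 5*1.3764 = 7.3942


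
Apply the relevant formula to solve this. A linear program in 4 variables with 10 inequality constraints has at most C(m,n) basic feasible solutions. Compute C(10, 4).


Each vertex corresponds to some choice of n active constraints out of m, so the number of vertices is at most C(m, n) = m! / (n!(m-n)!).
m = 10, n = 4
Numerator: 10 * 9 * 8 * 7
Denominator: 4! = 24
C(10, 4) = 210


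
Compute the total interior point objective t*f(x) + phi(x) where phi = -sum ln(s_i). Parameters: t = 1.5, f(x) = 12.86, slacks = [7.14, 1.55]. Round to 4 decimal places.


Step 1: Compute log-barrier.
ln values: [1.9657, 0.4383]
phi = -(1.9657 + 0.4383) = -2.404
Step 2: Compute augmented objective.
t*f(x) = 1.5*12.86 = 19.29
Total = 19.29 - 2.404 = 16.886


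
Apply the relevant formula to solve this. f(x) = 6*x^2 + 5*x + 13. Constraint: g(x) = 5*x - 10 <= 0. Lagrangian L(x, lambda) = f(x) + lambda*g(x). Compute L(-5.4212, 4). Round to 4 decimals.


Step 1: Evaluate f(x).
f(-5.4212) = 6*(-5.4212)^2 + 5*(-5.4212) + 13 = 162.2305
Step 2: Evaluate g(x).
g(-5.4212) = 5*-5.4212 - 10 = -37.106
Step 3: Compute Lagrangian.
L = 162.2305 + 4*-37.106 = 13.8065


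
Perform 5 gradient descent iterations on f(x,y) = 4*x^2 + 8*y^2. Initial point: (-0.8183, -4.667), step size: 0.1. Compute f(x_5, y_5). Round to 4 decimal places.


Gradient descent on f(x,y) = 4*x^2 + 8*y^2.
Starting point: (-0.8183, -4.667), alpha = 0.1
Step 1: grad_x = 2*4*-0.8183 = -6.5464, grad_y = 2*8*-4.667 = -74.672
  x_1 = -0.8183 - 0.1*-6.5464 = -0.1637
  y_1 = -4.667 - 0.1*-74.672 = 2.8002
Step 2: grad_x = 2*4*-0.1637 = -1.3093, grad_y = 2*8*2.8002 = 44.8032
  x_2 = -0.1637 - 0.1*-1.3093 = -0.0327
  y_2 = 2.8002 - 0.1*44.8032 = -1.6801
Step 3: grad_x = 2*4*-0.0327 = -0.2619, grad_y = 2*8*-1.6801 = -26.8819
  x_3 = -0.0327 - 0.1*-0.2619 = -0.0065
  y_3 = -1.6801 - 0.1*-26.8819 = 1.0081
Step 4: grad_x = 2*4*-0.0065 = -0.0524, grad_y = 2*8*1.0081 = 16.1292
  x_4 = -0.0065 - 0.1*-0.0524 = -0.0013
  y_4 = 1.0081 - 0.1*16.1292 = -0.6048
Step 5: grad_x = 2*4*-0.0013 = -0.0105, grad_y = 2*8*-0.6048 = -9.6775
  x_5 = -0.0013 - 0.1*-0.0105 = -0.0003
  y_5 = -0.6048 - 0.1*-9.6775 = 0.3629
f(-0.0003, 0.3629) = 4*(-0.0003)^2 + 8*0.3629^2 = 1.0536


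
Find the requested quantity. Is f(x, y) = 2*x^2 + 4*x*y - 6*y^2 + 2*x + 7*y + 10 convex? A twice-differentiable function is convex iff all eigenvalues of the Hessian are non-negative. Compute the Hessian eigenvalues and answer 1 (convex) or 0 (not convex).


The Hessian of f(x,y) = 2*x^2 + 4*x*y - 6*y^2 + 2*x + 7*y + 10 is:
H = [[4, 4], [4, -12]]
Trace = 4 - 12 = -8
Determinant = 4*-12 - (4)^2 = -64
Discriminant = (-8)^2 - 4*-64 = 320.0
Eigenvalues: lambda_1 = -12.9443, lambda_2 = 4.9443
The function is not convex.

0


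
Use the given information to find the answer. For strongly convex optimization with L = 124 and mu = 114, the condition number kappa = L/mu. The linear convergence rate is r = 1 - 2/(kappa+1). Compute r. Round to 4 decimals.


Step 1: Compute the condition number.
kappa = L/mu = 124/114 = 1.0877
Step 2: Compute the convergence rate.
r = 1 - 2/(kappa + 1) = 1 - 2*mu/(L + mu) = (L - mu)/(L + mu) = 10/238 = 0.042


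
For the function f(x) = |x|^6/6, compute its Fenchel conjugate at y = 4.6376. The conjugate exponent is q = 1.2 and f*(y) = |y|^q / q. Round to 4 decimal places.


The conjugate exponent q satisfies 1/p + 1/q = 1.
p = 6, so q = 6/(6 - 1) = 1.2
|y|^q = 4.6376^1.2 = 6.3031
f*(4.6376) = 6.3031 / 1.2 = 5.2526


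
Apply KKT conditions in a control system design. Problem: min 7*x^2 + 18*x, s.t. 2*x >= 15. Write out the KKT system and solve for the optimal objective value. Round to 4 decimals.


Step 1: Try lambda = 0 (constraint inactive).
x_unc = -18/(2*7) = -1.2857
Check: 2*-1.2857 = -2.5714 < 15 -- violated!
Step 2: Constraint must be active: 2*x = 15
x* = 15/2 = 7.5
lambda = (2*7*7.5 + 18)/2 = 61.5
Step 3: Compute optimal value.
f(x*) = 7*7.5^2 + 18*7.5 = 528.75


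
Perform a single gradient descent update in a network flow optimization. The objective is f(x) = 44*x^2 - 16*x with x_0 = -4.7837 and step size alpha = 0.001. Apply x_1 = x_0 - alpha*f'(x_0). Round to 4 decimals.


We compute the gradient at x_0 and apply the update.
f'(x) = 88*x - 16
f'(-4.7837) = 88*-4.7837 - 16 = -436.9656
x_1 = -4.7837 - 0.001*-436.9656 = -4.3467


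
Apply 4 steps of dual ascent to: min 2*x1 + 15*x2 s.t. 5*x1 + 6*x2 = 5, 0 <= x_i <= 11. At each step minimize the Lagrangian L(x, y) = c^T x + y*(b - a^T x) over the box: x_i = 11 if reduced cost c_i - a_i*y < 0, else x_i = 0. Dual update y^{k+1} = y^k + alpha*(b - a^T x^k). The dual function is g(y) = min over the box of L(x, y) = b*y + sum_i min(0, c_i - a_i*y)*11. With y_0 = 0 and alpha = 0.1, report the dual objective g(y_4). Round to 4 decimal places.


Dual ascent for LP: min 2*x1 + 15*x2, 5*x1 + 6*x2 = 5, 0 <= x_i <= 11
Step 1: y^k = 0.0, reduced costs: (2.0, 15.0)
  x^k = (0.0, 0.0), subgradient = b - a^T x = 5.0
  y^{k+1} = 0.0 + 0.1*5.0 = 0.5
Step 2: y^k = 0.5, reduced costs: (-0.5, 12.0)
  x^k = (11.0, 0.0), subgradient = b - a^T x = -50.0
  y^{k+1} = 0.5 + 0.1*-50.0 = -4.5
Step 3: y^k = -4.5, reduced costs: (24.5, 42.0)
  x^k = (0.0, 0.0), subgradient = b - a^T x = 5.0
  y^{k+1} = -4.5 + 0.1*5.0 = -4.0
Step 4: y^k = -4.0, reduced costs: (22.0, 39.0)
  x^k = (0.0, 0.0), subgradient = b - a^T x = 5.0
  y^{k+1} = -4.0 + 0.1*5.0 = -3.5
Dual objective at y_4 = -3.5: reduced costs (19.5, 36.0), box minimizer x = (0.0, 0.0)
g(y_4) = b*y + (c1 - a1*y)*x1 + (c2 - a2*y)*x2 = 5*(-3.5) + 19.5*0.0 + 36.0*0.0 = -17.5 + 0.0 + 0.0 = -17.5


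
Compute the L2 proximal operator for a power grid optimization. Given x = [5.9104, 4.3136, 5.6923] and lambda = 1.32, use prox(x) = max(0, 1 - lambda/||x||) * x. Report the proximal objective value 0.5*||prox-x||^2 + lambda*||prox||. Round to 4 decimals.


Step 1: Compute ||x||.
||x|| = 9.2705
Step 2: Compute scaling factor.
scale = max(0, 1 - 1.32/9.2705) = 0.8576
Step 3: prox(x) = [5.0688, 3.6994, 4.8818]
||prox(x)|| = 7.9505
Step 4: Proximal objective.
0.5*||prox-x||^2 = 0.8712
lambda*||prox|| = 10.4947
Total = 11.3659


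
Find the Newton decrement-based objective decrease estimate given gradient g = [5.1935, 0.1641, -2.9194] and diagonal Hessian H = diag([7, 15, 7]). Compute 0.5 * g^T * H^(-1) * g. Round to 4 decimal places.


Step 1: H is diagonal, so H^(-1) * g = [0.7419, 0.0109, -0.4171].
Step 2: g^T H^(-1) g = sum_i g_i^2 / H_ii
  = (5.1935)^2/7 + (0.1641)^2/15 + (-2.9194)^2/7
  = 3.8532 + 0.0018 + 1.2176 = 5.0726
Step 3: Objective decrease = 0.5 * g^T H^(-1) g = 2.5363


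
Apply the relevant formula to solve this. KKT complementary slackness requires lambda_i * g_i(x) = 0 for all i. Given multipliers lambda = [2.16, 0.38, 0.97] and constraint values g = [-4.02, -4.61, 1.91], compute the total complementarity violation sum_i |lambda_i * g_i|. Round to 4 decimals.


KKT complementary slackness check:
lambda_1 * g_1 = 2.16 * -4.02 = -8.6832
lambda_2 * g_2 = 0.38 * -4.61 = -1.7518
lambda_3 * g_3 = 0.97 * 1.91 = 1.8527
Total violation = 8.6832 + 1.7518 + 1.8527 = 12.2877


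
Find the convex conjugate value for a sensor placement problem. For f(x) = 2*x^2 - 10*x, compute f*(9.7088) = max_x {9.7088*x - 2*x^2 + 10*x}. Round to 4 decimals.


f*(y) = sup_x {y*x - a*x^2 - b*x} = sup_x {(y-b)*x - a*x^2}
FOC: (y - b) - 2a*x = 0 => x* = (y - b)/(2a)
x* = (9.7088 + 10)/(2*2) = 4.9272
f*(9.7088) = (y-b)^2/(4a) = (9.7088 + 10)^2/(4*2)
= 388.4368/8 = 48.5546


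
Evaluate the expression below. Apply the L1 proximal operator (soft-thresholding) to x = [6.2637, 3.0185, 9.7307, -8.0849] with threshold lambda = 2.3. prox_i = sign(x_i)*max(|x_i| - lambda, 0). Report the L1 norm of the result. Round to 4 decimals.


Soft-thresholding with lambda = 2.3:
prox(6.2637) = sign(6.2637)*max(|6.2637| - 2.3, 0) = 3.9637
prox(3.0185) = sign(3.0185)*max(|3.0185| - 2.3, 0) = 0.7185
prox(9.7307) = sign(9.7307)*max(|9.7307| - 2.3, 0) = 7.4307
prox(-8.0849) = sign(-8.0849)*max(|-8.0849| - 2.3, 0) = -5.7849
prox(x) = [3.9637, 0.7185, 7.4307, -5.7849]
||prox(x)||_1 = 3.9637 + 0.7185 + 7.4307 + 5.7849 = 17.8978


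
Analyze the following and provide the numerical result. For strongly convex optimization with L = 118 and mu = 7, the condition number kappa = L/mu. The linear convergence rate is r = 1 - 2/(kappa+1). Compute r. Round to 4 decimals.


Step 1: Compute the condition number.
kappa = L/mu = 118/7 = 16.8571
Step 2: Compute the convergence rate.
r = 1 - 2/(kappa + 1) = 1 - 2*mu/(L + mu) = (L - mu)/(L + mu) = 111/125 = 0.888


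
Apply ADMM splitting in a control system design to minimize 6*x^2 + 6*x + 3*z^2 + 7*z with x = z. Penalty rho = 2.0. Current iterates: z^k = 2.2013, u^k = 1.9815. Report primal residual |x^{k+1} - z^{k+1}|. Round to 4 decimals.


ADMM iteration with rho = 2.0, z^k = 2.2013, u^k = 1.9815
Step 1: x-update.
Minimize 6*x^2 + 6*x + (2.0/2)*(x - 2.2013 + 1.9815)^2
FOC: (2*6 + 2.0)*x = -6 + 2.0*(2.2013 - 1.9815)
x^{k+1} = -0.3972
Step 2: z-update.
Minimize 3*z^2 + 7*z + (2.0/2)*(-0.3972 - z + 1.9815)^2
FOC: (2*3 + 2.0)*z = -7 + 2.0*(-0.3972 + 1.9815)
z^{k+1} = -0.4789
Step 3: u-update.
u^{k+1} = 1.9815 - 0.3972 + 0.4789 = 2.0632
Step 4: Primal residual = |-0.3972 + 0.4789| = 0.0817


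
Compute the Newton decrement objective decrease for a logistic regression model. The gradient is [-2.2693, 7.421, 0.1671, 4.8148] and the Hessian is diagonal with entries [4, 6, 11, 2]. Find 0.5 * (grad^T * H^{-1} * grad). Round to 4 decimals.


Step 1: H is diagonal, so H^(-1) * g = [-0.5673, 1.2368, 0.0152, 2.4074].
Step 2: g^T H^(-1) g = sum_i g_i^2 / H_ii
  = (-2.2693)^2/4 + (7.421)^2/6 + (0.1671)^2/11 + (4.8148)^2/2
  = 1.2874 + 9.1785 + 0.0025 + 11.5911 = 22.0597
Step 3: Objective decrease = 0.5 * g^T H^(-1) g = 11.0298


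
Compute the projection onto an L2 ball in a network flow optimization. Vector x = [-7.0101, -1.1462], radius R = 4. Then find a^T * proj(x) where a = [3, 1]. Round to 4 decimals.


Step 1: Compute ||x|| (intermediates to 6 decimals).
||x|| = sqrt((-7.0101)^2 + (-1.1462)^2) = 7.103188
Step 2: Project.
Since ||x|| > R, scale = R/||x|| = 4/7.103188 = 0.563127, proj(x) = scale * x
proj(x) = [-3.947577, -0.645456]
Step 3: Dot product.
a^T * proj(x) = 3*(-3.947577) + 1*(-0.645456) = -12.4882


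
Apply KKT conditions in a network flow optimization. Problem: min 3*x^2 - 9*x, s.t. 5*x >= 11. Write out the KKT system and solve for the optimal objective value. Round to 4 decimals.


Step 1: Try lambda = 0 (constraint inactive).
x_unc = 9/(2*3) = 1.5
Check: 5*1.5 = 7.5 < 11 -- violated!
Step 2: Constraint must be active: 5*x = 11
x* = 11/5 = 2.2
lambda = (2*3*2.2 - 9)/5 = 0.84
Step 3: Compute optimal value.
f(x*) = 3*2.2^2 - 9*2.2 = -5.28


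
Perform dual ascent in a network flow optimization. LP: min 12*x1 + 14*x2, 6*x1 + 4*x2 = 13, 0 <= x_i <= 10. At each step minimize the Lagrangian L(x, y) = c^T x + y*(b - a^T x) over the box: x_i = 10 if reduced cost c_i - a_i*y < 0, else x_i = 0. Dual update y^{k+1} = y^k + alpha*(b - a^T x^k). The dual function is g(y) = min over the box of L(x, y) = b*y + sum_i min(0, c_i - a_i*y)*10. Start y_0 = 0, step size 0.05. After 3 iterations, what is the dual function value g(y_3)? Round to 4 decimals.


Dual ascent for LP: min 12*x1 + 14*x2, 6*x1 + 4*x2 = 13, 0 <= x_i <= 10
Step 1: y^k = 0.0, reduced costs: (12.0, 14.0)
  x^k = (0.0, 0.0), subgradient = b - a^T x = 13.0
  y^{k+1} = 0.0 + 0.05*13.0 = 0.65
Step 2: y^k = 0.65, reduced costs: (8.1, 11.4)
  x^k = (0.0, 0.0), subgradient = b - a^T x = 13.0
  y^{k+1} = 0.65 + 0.05*13.0 = 1.3
Step 3: y^k = 1.3, reduced costs: (4.2, 8.8)
  x^k = (0.0, 0.0), subgradient = b - a^T x = 13.0
  y^{k+1} = 1.3 + 0.05*13.0 = 1.95
Dual objective at y_3 = 1.95: reduced costs (0.3, 6.2), box minimizer x = (0.0, 0.0)
g(y_3) = b*y + (c1 - a1*y)*x1 + (c2 - a2*y)*x2 = 13*1.95 + 0.3*0.0 + 6.2*0.0 = 25.35 + 0.0 + 0.0 = 25.35


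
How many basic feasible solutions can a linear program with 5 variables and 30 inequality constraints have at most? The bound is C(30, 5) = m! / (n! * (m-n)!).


Each vertex corresponds to some choice of n active constraints out of m, so the number of vertices is at most C(m, n) = m! / (n!(m-n)!).
m = 30, n = 5
Numerator: 30 * 29 * 28 * 27 * 26
Denominator: 5! = 120
C(30, 5) = 142506


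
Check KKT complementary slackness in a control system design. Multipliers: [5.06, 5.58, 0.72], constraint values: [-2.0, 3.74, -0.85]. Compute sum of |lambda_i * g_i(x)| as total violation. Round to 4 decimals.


KKT complementary slackness check:
lambda_1 * g_1 = 5.06 * -2.0 = -10.12
lambda_2 * g_2 = 5.58 * 3.74 = 20.8692
lambda_3 * g_3 = 0.72 * -0.85 = -0.612
Total violation = 10.12 + 20.8692 + 0.612 = 31.6012


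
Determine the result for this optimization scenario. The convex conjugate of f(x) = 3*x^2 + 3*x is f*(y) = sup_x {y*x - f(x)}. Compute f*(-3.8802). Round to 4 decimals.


f*(y) = sup_x {y*x - a*x^2 - b*x} = sup_x {(y-b)*x - a*x^2}
FOC: (y - b) - 2a*x = 0 => x* = (y - b)/(2a)
x* = (-3.8802 - 3)/(2*3) = -1.1467
f*(-3.8802) = (y-b)^2/(4a) = (-3.8802 - 3)^2/(4*3)
= 47.3372/12 = 3.9448


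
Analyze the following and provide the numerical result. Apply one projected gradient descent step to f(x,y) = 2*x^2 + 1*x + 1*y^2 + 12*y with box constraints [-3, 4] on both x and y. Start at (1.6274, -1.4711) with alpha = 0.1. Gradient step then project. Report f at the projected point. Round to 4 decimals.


Step 1: Compute gradient at (1.6274, -1.4711).
grad_x = 2*2*1.6274 + 1 = 7.5096
grad_y = 2*1*-1.4711 + 12 = 9.0578
Step 2: Gradient step.
x_raw = 1.6274 - 0.1*7.5096 = 0.8764
y_raw = -1.4711 - 0.1*9.0578 = -2.3769
Step 3: Project onto [-3, 4].
x_proj = clip(0.8764) = 0.8764
y_proj = clip(-2.3769) = -2.3769
Step 4: Evaluate f.
f(0.8764, -2.3769) = -20.4603


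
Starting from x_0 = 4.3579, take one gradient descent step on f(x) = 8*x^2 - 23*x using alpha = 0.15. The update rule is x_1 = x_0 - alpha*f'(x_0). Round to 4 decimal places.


We compute the gradient at x_0 and apply the update.
f'(x) = 16*x - 23
f'(4.3579) = 16*4.3579 - 23 = 46.7264
x_1 = 4.3579 - 0.15*46.7264 = -2.6511


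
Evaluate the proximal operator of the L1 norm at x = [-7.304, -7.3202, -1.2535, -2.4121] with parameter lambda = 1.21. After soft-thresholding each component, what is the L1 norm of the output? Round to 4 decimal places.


Soft-thresholding with lambda = 1.21:
prox(-7.304) = sign(-7.304)*max(|-7.304| - 1.21, 0) = -6.094
prox(-7.3202) = sign(-7.3202)*max(|-7.3202| - 1.21, 0) = -6.1102
prox(-1.2535) = sign(-1.2535)*max(|-1.2535| - 1.21, 0) = -0.0435
prox(-2.4121) = sign(-2.4121)*max(|-2.4121| - 1.21, 0) = -1.2021
prox(x) = [-6.094, -6.1102, -0.0435, -1.2021]
||prox(x)||_1 = 6.094 + 6.1102 + 0.0435 + 1.2021 = 13.4498


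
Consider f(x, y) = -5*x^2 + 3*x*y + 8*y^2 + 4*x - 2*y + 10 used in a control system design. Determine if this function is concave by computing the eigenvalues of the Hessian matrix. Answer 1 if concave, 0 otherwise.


The Hessian of f(x,y) = -5*x^2 + 3*x*y + 8*y^2 + 4*x - 2*y + 10 is:
H = [[-10, 3], [3, 16]]
Trace = -10 + 16 = 6
Determinant = -10*16 - (3)^2 = -169
Discriminant = (6)^2 - 4*-169 = 712.0
Eigenvalues: lambda_1 = -10.3417, lambda_2 = 16.3417
The function is not concave.

0


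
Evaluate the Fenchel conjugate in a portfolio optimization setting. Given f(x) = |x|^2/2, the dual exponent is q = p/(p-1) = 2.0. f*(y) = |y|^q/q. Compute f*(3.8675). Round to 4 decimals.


The conjugate exponent q satisfies 1/p + 1/q = 1.
p = 2, so q = 2/(2 - 1) = 2.0
|y|^q = 3.8675^2.0 = 14.9576
f*(3.8675) = 14.9576 / 2.0 = 7.4788


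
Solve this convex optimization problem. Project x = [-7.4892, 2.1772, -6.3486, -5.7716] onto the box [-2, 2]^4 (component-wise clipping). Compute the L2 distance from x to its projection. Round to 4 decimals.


Project each component onto [-2, 2].
clip(-7.4892) = -2.0, clip(2.1772) = 2.0, clip(-6.3486) = -2.0, clip(-5.7716) = -2.0
Projection = [-2.0, 2.0, -2.0, -2.0]
Squared diffs: [30.1313, 0.0314, 18.9103, 14.225]
Distance = sqrt(63.298) = 7.956


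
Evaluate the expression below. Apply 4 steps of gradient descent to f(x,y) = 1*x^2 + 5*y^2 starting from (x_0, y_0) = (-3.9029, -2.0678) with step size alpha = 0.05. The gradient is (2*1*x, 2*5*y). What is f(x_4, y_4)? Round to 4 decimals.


Gradient descent on f(x,y) = 1*x^2 + 5*y^2.
Starting point: (-3.9029, -2.0678), alpha = 0.05
Step 1: grad_x = 2*1*-3.9029 = -7.8058, grad_y = 2*5*-2.0678 = -20.678
  x_1 = -3.9029 - 0.05*-7.8058 = -3.5126
  y_1 = -2.0678 - 0.05*-20.678 = -1.0339
Step 2: grad_x = 2*1*-3.5126 = -7.0252, grad_y = 2*5*-1.0339 = -10.339
  x_2 = -3.5126 - 0.05*-7.0252 = -3.1613
  y_2 = -1.0339 - 0.05*-10.339 = -0.517
Step 3: grad_x = 2*1*-3.1613 = -6.3227, grad_y = 2*5*-0.517 = -5.1695
  x_3 = -3.1613 - 0.05*-6.3227 = -2.8452
  y_3 = -0.517 - 0.05*-5.1695 = -0.2585
Step 4: grad_x = 2*1*-2.8452 = -5.6904, grad_y = 2*5*-0.2585 = -2.5848
  x_4 = -2.8452 - 0.05*-5.6904 = -2.5607
  y_4 = -0.2585 - 0.05*-2.5848 = -0.1292
f(-2.5607, -0.1292) = 1*(-2.5607)^2 + 5*(-0.1292)^2 = 6.6407
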